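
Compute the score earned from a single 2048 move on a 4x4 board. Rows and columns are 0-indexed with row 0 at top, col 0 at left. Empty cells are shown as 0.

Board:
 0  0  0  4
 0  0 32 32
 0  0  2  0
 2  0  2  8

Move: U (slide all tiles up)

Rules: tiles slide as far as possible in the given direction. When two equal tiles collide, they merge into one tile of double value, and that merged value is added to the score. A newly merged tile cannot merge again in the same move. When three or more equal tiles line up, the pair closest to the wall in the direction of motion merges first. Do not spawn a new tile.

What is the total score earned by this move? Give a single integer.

Answer: 4

Derivation:
Slide up:
col 0: [0, 0, 0, 2] -> [2, 0, 0, 0]  score +0 (running 0)
col 1: [0, 0, 0, 0] -> [0, 0, 0, 0]  score +0 (running 0)
col 2: [0, 32, 2, 2] -> [32, 4, 0, 0]  score +4 (running 4)
col 3: [4, 32, 0, 8] -> [4, 32, 8, 0]  score +0 (running 4)
Board after move:
 2  0 32  4
 0  0  4 32
 0  0  0  8
 0  0  0  0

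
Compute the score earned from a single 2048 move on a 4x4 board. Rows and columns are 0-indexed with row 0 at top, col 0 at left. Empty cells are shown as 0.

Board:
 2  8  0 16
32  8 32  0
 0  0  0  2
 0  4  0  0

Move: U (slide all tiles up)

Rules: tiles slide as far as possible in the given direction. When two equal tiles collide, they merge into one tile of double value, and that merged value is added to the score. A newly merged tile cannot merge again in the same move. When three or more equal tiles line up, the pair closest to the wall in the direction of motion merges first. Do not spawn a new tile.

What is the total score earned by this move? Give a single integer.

Slide up:
col 0: [2, 32, 0, 0] -> [2, 32, 0, 0]  score +0 (running 0)
col 1: [8, 8, 0, 4] -> [16, 4, 0, 0]  score +16 (running 16)
col 2: [0, 32, 0, 0] -> [32, 0, 0, 0]  score +0 (running 16)
col 3: [16, 0, 2, 0] -> [16, 2, 0, 0]  score +0 (running 16)
Board after move:
 2 16 32 16
32  4  0  2
 0  0  0  0
 0  0  0  0

Answer: 16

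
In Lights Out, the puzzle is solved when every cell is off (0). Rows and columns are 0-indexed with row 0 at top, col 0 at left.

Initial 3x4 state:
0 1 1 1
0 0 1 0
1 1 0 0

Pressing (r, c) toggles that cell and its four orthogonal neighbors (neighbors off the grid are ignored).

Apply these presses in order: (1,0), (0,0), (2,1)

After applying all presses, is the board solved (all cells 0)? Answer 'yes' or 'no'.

After press 1 at (1,0):
1 1 1 1
1 1 1 0
0 1 0 0

After press 2 at (0,0):
0 0 1 1
0 1 1 0
0 1 0 0

After press 3 at (2,1):
0 0 1 1
0 0 1 0
1 0 1 0

Lights still on: 5

Answer: no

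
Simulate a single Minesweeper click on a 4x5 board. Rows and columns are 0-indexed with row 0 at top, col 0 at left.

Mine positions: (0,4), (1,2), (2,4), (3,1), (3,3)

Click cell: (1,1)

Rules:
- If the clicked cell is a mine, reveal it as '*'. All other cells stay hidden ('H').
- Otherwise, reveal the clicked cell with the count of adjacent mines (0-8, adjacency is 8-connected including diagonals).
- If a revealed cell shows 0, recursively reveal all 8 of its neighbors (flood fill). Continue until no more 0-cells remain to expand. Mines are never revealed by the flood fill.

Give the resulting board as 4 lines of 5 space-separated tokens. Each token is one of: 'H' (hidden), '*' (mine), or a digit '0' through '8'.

H H H H H
H 1 H H H
H H H H H
H H H H H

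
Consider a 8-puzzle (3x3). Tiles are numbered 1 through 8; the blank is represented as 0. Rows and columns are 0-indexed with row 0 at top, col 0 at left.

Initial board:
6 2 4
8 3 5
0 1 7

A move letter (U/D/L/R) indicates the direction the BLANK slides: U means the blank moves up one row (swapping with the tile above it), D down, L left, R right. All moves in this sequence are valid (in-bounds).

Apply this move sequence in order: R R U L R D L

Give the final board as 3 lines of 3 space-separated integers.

Answer: 6 2 4
8 3 5
1 0 7

Derivation:
After move 1 (R):
6 2 4
8 3 5
1 0 7

After move 2 (R):
6 2 4
8 3 5
1 7 0

After move 3 (U):
6 2 4
8 3 0
1 7 5

After move 4 (L):
6 2 4
8 0 3
1 7 5

After move 5 (R):
6 2 4
8 3 0
1 7 5

After move 6 (D):
6 2 4
8 3 5
1 7 0

After move 7 (L):
6 2 4
8 3 5
1 0 7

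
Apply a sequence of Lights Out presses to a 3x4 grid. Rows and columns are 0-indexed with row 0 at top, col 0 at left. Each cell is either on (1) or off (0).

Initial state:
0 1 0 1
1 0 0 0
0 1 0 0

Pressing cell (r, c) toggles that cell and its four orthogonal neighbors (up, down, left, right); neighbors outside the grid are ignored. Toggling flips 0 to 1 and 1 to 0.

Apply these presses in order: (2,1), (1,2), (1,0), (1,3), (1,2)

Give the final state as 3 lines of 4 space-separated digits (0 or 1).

Answer: 1 1 0 0
0 0 1 1
0 0 1 1

Derivation:
After press 1 at (2,1):
0 1 0 1
1 1 0 0
1 0 1 0

After press 2 at (1,2):
0 1 1 1
1 0 1 1
1 0 0 0

After press 3 at (1,0):
1 1 1 1
0 1 1 1
0 0 0 0

After press 4 at (1,3):
1 1 1 0
0 1 0 0
0 0 0 1

After press 5 at (1,2):
1 1 0 0
0 0 1 1
0 0 1 1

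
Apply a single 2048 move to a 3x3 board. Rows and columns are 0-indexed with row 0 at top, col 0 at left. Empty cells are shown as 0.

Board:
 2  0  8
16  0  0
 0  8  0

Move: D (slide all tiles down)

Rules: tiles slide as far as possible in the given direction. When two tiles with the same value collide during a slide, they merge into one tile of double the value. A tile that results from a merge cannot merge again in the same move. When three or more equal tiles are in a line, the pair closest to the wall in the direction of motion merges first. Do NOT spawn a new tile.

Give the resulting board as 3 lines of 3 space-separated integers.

Answer:  0  0  0
 2  0  0
16  8  8

Derivation:
Slide down:
col 0: [2, 16, 0] -> [0, 2, 16]
col 1: [0, 0, 8] -> [0, 0, 8]
col 2: [8, 0, 0] -> [0, 0, 8]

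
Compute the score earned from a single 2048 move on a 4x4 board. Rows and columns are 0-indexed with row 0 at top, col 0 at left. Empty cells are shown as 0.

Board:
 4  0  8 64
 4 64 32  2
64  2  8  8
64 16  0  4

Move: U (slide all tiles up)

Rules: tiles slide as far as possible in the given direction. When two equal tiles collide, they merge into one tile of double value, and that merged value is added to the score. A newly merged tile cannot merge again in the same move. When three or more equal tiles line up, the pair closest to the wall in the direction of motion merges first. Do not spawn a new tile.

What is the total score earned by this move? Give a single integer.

Slide up:
col 0: [4, 4, 64, 64] -> [8, 128, 0, 0]  score +136 (running 136)
col 1: [0, 64, 2, 16] -> [64, 2, 16, 0]  score +0 (running 136)
col 2: [8, 32, 8, 0] -> [8, 32, 8, 0]  score +0 (running 136)
col 3: [64, 2, 8, 4] -> [64, 2, 8, 4]  score +0 (running 136)
Board after move:
  8  64   8  64
128   2  32   2
  0  16   8   8
  0   0   0   4

Answer: 136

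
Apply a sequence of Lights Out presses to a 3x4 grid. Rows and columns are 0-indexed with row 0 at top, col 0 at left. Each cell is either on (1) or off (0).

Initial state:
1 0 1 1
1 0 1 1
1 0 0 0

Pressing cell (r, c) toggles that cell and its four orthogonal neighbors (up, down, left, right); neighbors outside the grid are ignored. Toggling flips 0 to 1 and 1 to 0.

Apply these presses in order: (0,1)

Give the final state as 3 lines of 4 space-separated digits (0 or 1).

After press 1 at (0,1):
0 1 0 1
1 1 1 1
1 0 0 0

Answer: 0 1 0 1
1 1 1 1
1 0 0 0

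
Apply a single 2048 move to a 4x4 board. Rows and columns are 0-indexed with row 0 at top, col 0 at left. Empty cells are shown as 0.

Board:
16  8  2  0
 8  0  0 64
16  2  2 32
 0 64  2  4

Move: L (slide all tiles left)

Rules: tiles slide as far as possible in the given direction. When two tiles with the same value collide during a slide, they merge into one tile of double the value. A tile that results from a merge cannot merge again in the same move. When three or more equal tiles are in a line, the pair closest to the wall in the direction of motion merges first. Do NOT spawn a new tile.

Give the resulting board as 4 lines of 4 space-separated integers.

Slide left:
row 0: [16, 8, 2, 0] -> [16, 8, 2, 0]
row 1: [8, 0, 0, 64] -> [8, 64, 0, 0]
row 2: [16, 2, 2, 32] -> [16, 4, 32, 0]
row 3: [0, 64, 2, 4] -> [64, 2, 4, 0]

Answer: 16  8  2  0
 8 64  0  0
16  4 32  0
64  2  4  0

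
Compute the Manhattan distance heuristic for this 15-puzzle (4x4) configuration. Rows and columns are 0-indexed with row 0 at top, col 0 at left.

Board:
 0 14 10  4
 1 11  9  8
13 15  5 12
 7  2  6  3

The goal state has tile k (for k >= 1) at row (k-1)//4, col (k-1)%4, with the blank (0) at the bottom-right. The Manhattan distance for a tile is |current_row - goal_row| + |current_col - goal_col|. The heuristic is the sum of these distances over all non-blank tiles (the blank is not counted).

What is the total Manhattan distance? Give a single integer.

Answer: 32

Derivation:
Tile 14: (0,1)->(3,1) = 3
Tile 10: (0,2)->(2,1) = 3
Tile 4: (0,3)->(0,3) = 0
Tile 1: (1,0)->(0,0) = 1
Tile 11: (1,1)->(2,2) = 2
Tile 9: (1,2)->(2,0) = 3
Tile 8: (1,3)->(1,3) = 0
Tile 13: (2,0)->(3,0) = 1
Tile 15: (2,1)->(3,2) = 2
Tile 5: (2,2)->(1,0) = 3
Tile 12: (2,3)->(2,3) = 0
Tile 7: (3,0)->(1,2) = 4
Tile 2: (3,1)->(0,1) = 3
Tile 6: (3,2)->(1,1) = 3
Tile 3: (3,3)->(0,2) = 4
Sum: 3 + 3 + 0 + 1 + 2 + 3 + 0 + 1 + 2 + 3 + 0 + 4 + 3 + 3 + 4 = 32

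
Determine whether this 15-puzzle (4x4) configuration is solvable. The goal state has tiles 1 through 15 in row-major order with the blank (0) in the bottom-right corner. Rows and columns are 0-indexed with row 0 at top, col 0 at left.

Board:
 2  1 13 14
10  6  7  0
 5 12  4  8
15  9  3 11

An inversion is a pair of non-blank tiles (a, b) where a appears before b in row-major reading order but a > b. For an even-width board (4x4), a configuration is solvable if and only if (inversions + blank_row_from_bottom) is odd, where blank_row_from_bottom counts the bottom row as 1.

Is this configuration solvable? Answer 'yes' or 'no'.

Inversions: 47
Blank is in row 1 (0-indexed from top), which is row 3 counting from the bottom (bottom = 1).
47 + 3 = 50, which is even, so the puzzle is not solvable.

Answer: no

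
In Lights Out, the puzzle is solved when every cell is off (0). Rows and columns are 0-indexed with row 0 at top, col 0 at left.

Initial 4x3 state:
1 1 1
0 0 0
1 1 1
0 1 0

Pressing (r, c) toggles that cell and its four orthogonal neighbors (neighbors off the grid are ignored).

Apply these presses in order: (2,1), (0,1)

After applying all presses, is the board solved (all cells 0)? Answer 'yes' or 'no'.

After press 1 at (2,1):
1 1 1
0 1 0
0 0 0
0 0 0

After press 2 at (0,1):
0 0 0
0 0 0
0 0 0
0 0 0

Lights still on: 0

Answer: yes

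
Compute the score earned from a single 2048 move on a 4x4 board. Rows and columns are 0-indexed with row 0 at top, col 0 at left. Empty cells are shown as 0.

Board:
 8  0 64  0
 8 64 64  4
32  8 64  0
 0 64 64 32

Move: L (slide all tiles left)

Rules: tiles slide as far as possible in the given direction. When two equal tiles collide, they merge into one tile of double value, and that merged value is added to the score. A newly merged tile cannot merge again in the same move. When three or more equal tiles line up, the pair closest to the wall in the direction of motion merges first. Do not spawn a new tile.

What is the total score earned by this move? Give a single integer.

Answer: 256

Derivation:
Slide left:
row 0: [8, 0, 64, 0] -> [8, 64, 0, 0]  score +0 (running 0)
row 1: [8, 64, 64, 4] -> [8, 128, 4, 0]  score +128 (running 128)
row 2: [32, 8, 64, 0] -> [32, 8, 64, 0]  score +0 (running 128)
row 3: [0, 64, 64, 32] -> [128, 32, 0, 0]  score +128 (running 256)
Board after move:
  8  64   0   0
  8 128   4   0
 32   8  64   0
128  32   0   0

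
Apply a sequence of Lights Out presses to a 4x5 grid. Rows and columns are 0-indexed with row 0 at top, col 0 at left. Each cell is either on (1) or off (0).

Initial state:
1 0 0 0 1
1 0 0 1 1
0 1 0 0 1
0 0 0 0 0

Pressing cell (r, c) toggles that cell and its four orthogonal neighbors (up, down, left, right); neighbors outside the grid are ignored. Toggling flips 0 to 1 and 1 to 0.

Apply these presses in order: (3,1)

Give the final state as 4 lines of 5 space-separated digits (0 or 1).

After press 1 at (3,1):
1 0 0 0 1
1 0 0 1 1
0 0 0 0 1
1 1 1 0 0

Answer: 1 0 0 0 1
1 0 0 1 1
0 0 0 0 1
1 1 1 0 0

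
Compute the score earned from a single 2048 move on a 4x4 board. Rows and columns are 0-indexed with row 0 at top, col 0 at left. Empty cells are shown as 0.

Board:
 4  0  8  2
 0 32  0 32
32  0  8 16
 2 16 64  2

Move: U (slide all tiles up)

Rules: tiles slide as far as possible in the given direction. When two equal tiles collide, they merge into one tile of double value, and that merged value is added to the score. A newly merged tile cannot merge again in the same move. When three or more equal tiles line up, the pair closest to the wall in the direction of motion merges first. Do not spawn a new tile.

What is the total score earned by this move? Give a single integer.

Answer: 16

Derivation:
Slide up:
col 0: [4, 0, 32, 2] -> [4, 32, 2, 0]  score +0 (running 0)
col 1: [0, 32, 0, 16] -> [32, 16, 0, 0]  score +0 (running 0)
col 2: [8, 0, 8, 64] -> [16, 64, 0, 0]  score +16 (running 16)
col 3: [2, 32, 16, 2] -> [2, 32, 16, 2]  score +0 (running 16)
Board after move:
 4 32 16  2
32 16 64 32
 2  0  0 16
 0  0  0  2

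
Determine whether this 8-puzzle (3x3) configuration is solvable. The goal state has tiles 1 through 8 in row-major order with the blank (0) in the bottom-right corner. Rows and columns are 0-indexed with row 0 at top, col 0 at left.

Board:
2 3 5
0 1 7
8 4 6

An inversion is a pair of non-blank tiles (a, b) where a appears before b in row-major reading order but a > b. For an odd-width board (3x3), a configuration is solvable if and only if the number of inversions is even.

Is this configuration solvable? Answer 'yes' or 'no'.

Answer: yes

Derivation:
Inversions (pairs i<j in row-major order where tile[i] > tile[j] > 0): 8
8 is even, so the puzzle is solvable.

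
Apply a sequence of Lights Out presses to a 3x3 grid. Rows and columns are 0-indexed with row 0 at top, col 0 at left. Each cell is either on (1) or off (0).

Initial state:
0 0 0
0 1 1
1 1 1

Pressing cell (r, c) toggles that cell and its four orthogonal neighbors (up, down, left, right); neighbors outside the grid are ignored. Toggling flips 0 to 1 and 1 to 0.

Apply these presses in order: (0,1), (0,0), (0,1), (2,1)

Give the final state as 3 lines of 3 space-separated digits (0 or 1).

Answer: 1 1 0
1 0 1
0 0 0

Derivation:
After press 1 at (0,1):
1 1 1
0 0 1
1 1 1

After press 2 at (0,0):
0 0 1
1 0 1
1 1 1

After press 3 at (0,1):
1 1 0
1 1 1
1 1 1

After press 4 at (2,1):
1 1 0
1 0 1
0 0 0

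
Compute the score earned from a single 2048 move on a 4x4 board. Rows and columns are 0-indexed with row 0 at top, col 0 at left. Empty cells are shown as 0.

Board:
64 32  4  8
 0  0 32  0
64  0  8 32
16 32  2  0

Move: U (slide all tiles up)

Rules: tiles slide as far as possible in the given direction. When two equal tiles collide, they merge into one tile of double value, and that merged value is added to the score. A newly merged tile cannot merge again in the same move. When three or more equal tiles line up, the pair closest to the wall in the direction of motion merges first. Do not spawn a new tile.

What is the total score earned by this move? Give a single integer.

Slide up:
col 0: [64, 0, 64, 16] -> [128, 16, 0, 0]  score +128 (running 128)
col 1: [32, 0, 0, 32] -> [64, 0, 0, 0]  score +64 (running 192)
col 2: [4, 32, 8, 2] -> [4, 32, 8, 2]  score +0 (running 192)
col 3: [8, 0, 32, 0] -> [8, 32, 0, 0]  score +0 (running 192)
Board after move:
128  64   4   8
 16   0  32  32
  0   0   8   0
  0   0   2   0

Answer: 192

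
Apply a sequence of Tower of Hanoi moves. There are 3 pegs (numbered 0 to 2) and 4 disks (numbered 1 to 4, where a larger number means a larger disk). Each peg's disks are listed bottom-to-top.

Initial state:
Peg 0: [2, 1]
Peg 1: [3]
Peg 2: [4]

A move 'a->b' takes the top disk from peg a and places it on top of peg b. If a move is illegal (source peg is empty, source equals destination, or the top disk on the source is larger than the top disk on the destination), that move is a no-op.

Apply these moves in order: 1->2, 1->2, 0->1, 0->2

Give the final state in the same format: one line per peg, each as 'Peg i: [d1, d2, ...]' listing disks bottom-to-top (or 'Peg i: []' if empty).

Answer: Peg 0: []
Peg 1: [1]
Peg 2: [4, 3, 2]

Derivation:
After move 1 (1->2):
Peg 0: [2, 1]
Peg 1: []
Peg 2: [4, 3]

After move 2 (1->2):
Peg 0: [2, 1]
Peg 1: []
Peg 2: [4, 3]

After move 3 (0->1):
Peg 0: [2]
Peg 1: [1]
Peg 2: [4, 3]

After move 4 (0->2):
Peg 0: []
Peg 1: [1]
Peg 2: [4, 3, 2]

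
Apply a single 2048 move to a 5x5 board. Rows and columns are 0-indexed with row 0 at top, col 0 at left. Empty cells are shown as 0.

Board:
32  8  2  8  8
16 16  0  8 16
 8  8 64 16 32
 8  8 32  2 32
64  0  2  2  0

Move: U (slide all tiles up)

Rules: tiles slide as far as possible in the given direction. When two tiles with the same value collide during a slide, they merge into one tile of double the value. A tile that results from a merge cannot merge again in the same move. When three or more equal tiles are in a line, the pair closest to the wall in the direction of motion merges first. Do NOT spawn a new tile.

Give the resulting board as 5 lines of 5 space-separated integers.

Slide up:
col 0: [32, 16, 8, 8, 64] -> [32, 16, 16, 64, 0]
col 1: [8, 16, 8, 8, 0] -> [8, 16, 16, 0, 0]
col 2: [2, 0, 64, 32, 2] -> [2, 64, 32, 2, 0]
col 3: [8, 8, 16, 2, 2] -> [16, 16, 4, 0, 0]
col 4: [8, 16, 32, 32, 0] -> [8, 16, 64, 0, 0]

Answer: 32  8  2 16  8
16 16 64 16 16
16 16 32  4 64
64  0  2  0  0
 0  0  0  0  0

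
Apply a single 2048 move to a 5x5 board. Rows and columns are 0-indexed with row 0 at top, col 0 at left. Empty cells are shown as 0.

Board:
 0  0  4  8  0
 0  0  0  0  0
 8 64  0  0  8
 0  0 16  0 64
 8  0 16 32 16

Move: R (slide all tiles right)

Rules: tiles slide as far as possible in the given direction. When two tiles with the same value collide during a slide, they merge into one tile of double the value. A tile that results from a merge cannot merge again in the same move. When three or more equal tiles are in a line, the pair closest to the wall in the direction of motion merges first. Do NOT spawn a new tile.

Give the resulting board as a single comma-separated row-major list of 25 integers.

Slide right:
row 0: [0, 0, 4, 8, 0] -> [0, 0, 0, 4, 8]
row 1: [0, 0, 0, 0, 0] -> [0, 0, 0, 0, 0]
row 2: [8, 64, 0, 0, 8] -> [0, 0, 8, 64, 8]
row 3: [0, 0, 16, 0, 64] -> [0, 0, 0, 16, 64]
row 4: [8, 0, 16, 32, 16] -> [0, 8, 16, 32, 16]

Answer: 0, 0, 0, 4, 8, 0, 0, 0, 0, 0, 0, 0, 8, 64, 8, 0, 0, 0, 16, 64, 0, 8, 16, 32, 16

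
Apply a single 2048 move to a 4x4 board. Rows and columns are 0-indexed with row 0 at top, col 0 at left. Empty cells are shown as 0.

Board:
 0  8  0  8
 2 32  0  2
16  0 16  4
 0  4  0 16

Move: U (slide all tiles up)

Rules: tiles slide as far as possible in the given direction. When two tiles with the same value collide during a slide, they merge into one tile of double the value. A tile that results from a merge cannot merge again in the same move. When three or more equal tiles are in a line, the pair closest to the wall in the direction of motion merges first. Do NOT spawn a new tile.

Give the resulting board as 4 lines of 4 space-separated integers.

Answer:  2  8 16  8
16 32  0  2
 0  4  0  4
 0  0  0 16

Derivation:
Slide up:
col 0: [0, 2, 16, 0] -> [2, 16, 0, 0]
col 1: [8, 32, 0, 4] -> [8, 32, 4, 0]
col 2: [0, 0, 16, 0] -> [16, 0, 0, 0]
col 3: [8, 2, 4, 16] -> [8, 2, 4, 16]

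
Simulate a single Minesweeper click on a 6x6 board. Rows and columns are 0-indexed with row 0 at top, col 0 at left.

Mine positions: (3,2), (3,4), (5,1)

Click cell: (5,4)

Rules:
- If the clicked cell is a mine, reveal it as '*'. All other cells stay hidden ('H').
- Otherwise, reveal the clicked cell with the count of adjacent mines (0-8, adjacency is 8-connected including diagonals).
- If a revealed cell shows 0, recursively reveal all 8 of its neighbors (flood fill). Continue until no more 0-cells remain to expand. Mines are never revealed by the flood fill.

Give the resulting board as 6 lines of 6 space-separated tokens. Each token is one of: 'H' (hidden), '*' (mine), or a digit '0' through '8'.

H H H H H H
H H H H H H
H H H H H H
H H H H H H
H H 2 2 1 1
H H 1 0 0 0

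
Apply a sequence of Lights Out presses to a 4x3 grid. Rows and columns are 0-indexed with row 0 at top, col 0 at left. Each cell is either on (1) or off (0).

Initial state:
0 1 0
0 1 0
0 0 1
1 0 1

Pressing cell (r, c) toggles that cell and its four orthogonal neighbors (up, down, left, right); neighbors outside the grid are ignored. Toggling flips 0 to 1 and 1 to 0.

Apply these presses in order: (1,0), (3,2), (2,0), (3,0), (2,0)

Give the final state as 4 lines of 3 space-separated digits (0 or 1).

After press 1 at (1,0):
1 1 0
1 0 0
1 0 1
1 0 1

After press 2 at (3,2):
1 1 0
1 0 0
1 0 0
1 1 0

After press 3 at (2,0):
1 1 0
0 0 0
0 1 0
0 1 0

After press 4 at (3,0):
1 1 0
0 0 0
1 1 0
1 0 0

After press 5 at (2,0):
1 1 0
1 0 0
0 0 0
0 0 0

Answer: 1 1 0
1 0 0
0 0 0
0 0 0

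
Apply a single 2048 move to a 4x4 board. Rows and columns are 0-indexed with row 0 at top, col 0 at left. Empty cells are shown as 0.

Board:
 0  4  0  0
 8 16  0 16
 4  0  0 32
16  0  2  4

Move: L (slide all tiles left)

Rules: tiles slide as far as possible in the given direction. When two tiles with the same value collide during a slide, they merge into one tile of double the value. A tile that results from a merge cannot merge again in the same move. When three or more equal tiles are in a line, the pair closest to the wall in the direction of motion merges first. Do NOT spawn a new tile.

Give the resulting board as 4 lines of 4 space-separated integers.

Answer:  4  0  0  0
 8 32  0  0
 4 32  0  0
16  2  4  0

Derivation:
Slide left:
row 0: [0, 4, 0, 0] -> [4, 0, 0, 0]
row 1: [8, 16, 0, 16] -> [8, 32, 0, 0]
row 2: [4, 0, 0, 32] -> [4, 32, 0, 0]
row 3: [16, 0, 2, 4] -> [16, 2, 4, 0]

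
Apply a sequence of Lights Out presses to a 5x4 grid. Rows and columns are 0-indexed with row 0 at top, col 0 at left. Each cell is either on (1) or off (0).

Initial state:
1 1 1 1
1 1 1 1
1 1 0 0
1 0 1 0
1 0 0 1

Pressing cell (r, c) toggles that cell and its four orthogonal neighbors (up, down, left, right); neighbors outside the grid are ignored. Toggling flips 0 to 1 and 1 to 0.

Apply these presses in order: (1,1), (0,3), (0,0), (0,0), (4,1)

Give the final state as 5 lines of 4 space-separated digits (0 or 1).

After press 1 at (1,1):
1 0 1 1
0 0 0 1
1 0 0 0
1 0 1 0
1 0 0 1

After press 2 at (0,3):
1 0 0 0
0 0 0 0
1 0 0 0
1 0 1 0
1 0 0 1

After press 3 at (0,0):
0 1 0 0
1 0 0 0
1 0 0 0
1 0 1 0
1 0 0 1

After press 4 at (0,0):
1 0 0 0
0 0 0 0
1 0 0 0
1 0 1 0
1 0 0 1

After press 5 at (4,1):
1 0 0 0
0 0 0 0
1 0 0 0
1 1 1 0
0 1 1 1

Answer: 1 0 0 0
0 0 0 0
1 0 0 0
1 1 1 0
0 1 1 1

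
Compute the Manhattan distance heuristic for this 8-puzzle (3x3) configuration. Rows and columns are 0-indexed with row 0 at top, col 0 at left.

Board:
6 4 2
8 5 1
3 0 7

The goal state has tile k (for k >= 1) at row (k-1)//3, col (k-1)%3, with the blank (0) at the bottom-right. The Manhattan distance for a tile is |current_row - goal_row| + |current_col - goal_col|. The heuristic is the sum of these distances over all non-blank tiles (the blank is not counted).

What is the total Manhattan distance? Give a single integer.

Tile 6: (0,0)->(1,2) = 3
Tile 4: (0,1)->(1,0) = 2
Tile 2: (0,2)->(0,1) = 1
Tile 8: (1,0)->(2,1) = 2
Tile 5: (1,1)->(1,1) = 0
Tile 1: (1,2)->(0,0) = 3
Tile 3: (2,0)->(0,2) = 4
Tile 7: (2,2)->(2,0) = 2
Sum: 3 + 2 + 1 + 2 + 0 + 3 + 4 + 2 = 17

Answer: 17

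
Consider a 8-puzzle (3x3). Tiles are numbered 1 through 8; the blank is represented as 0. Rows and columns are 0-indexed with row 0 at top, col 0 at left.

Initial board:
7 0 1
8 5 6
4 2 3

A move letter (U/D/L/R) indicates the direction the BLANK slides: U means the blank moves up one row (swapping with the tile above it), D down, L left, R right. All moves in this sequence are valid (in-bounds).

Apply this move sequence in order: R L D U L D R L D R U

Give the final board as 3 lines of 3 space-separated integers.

Answer: 8 7 1
4 0 6
2 5 3

Derivation:
After move 1 (R):
7 1 0
8 5 6
4 2 3

After move 2 (L):
7 0 1
8 5 6
4 2 3

After move 3 (D):
7 5 1
8 0 6
4 2 3

After move 4 (U):
7 0 1
8 5 6
4 2 3

After move 5 (L):
0 7 1
8 5 6
4 2 3

After move 6 (D):
8 7 1
0 5 6
4 2 3

After move 7 (R):
8 7 1
5 0 6
4 2 3

After move 8 (L):
8 7 1
0 5 6
4 2 3

After move 9 (D):
8 7 1
4 5 6
0 2 3

After move 10 (R):
8 7 1
4 5 6
2 0 3

After move 11 (U):
8 7 1
4 0 6
2 5 3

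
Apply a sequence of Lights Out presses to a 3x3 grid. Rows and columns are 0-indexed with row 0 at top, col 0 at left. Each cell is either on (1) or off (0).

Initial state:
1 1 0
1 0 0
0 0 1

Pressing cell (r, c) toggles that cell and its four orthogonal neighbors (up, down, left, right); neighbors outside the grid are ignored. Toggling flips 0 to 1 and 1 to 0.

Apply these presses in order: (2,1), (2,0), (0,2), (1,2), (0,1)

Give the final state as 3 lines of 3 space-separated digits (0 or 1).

After press 1 at (2,1):
1 1 0
1 1 0
1 1 0

After press 2 at (2,0):
1 1 0
0 1 0
0 0 0

After press 3 at (0,2):
1 0 1
0 1 1
0 0 0

After press 4 at (1,2):
1 0 0
0 0 0
0 0 1

After press 5 at (0,1):
0 1 1
0 1 0
0 0 1

Answer: 0 1 1
0 1 0
0 0 1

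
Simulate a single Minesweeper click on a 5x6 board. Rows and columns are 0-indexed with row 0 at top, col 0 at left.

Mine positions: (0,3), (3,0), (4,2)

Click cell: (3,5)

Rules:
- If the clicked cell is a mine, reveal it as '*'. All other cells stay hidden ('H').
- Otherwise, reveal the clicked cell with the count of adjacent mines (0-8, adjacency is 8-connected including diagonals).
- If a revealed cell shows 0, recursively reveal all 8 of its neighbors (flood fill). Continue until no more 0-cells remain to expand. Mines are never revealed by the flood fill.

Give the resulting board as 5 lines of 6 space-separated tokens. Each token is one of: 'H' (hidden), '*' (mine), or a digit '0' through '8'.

0 0 1 H 1 0
0 0 1 1 1 0
1 1 0 0 0 0
H 2 1 1 0 0
H H H 1 0 0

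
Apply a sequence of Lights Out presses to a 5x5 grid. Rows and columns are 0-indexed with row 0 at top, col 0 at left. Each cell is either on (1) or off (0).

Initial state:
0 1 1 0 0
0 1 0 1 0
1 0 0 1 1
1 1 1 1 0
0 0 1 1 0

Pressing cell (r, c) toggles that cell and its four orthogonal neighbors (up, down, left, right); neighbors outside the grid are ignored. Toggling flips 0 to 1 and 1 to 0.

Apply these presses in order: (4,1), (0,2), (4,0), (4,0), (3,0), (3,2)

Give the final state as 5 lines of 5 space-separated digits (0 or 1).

Answer: 0 0 0 1 0
0 1 1 1 0
0 0 1 1 1
0 0 0 0 0
0 1 1 1 0

Derivation:
After press 1 at (4,1):
0 1 1 0 0
0 1 0 1 0
1 0 0 1 1
1 0 1 1 0
1 1 0 1 0

After press 2 at (0,2):
0 0 0 1 0
0 1 1 1 0
1 0 0 1 1
1 0 1 1 0
1 1 0 1 0

After press 3 at (4,0):
0 0 0 1 0
0 1 1 1 0
1 0 0 1 1
0 0 1 1 0
0 0 0 1 0

After press 4 at (4,0):
0 0 0 1 0
0 1 1 1 0
1 0 0 1 1
1 0 1 1 0
1 1 0 1 0

After press 5 at (3,0):
0 0 0 1 0
0 1 1 1 0
0 0 0 1 1
0 1 1 1 0
0 1 0 1 0

After press 6 at (3,2):
0 0 0 1 0
0 1 1 1 0
0 0 1 1 1
0 0 0 0 0
0 1 1 1 0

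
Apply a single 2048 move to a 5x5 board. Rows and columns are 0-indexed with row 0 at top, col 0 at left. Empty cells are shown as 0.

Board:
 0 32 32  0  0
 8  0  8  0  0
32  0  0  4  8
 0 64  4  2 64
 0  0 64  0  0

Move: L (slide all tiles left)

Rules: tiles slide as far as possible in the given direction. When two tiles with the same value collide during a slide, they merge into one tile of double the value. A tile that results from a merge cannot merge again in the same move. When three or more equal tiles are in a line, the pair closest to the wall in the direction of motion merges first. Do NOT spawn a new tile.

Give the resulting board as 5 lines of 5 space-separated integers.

Answer: 64  0  0  0  0
16  0  0  0  0
32  4  8  0  0
64  4  2 64  0
64  0  0  0  0

Derivation:
Slide left:
row 0: [0, 32, 32, 0, 0] -> [64, 0, 0, 0, 0]
row 1: [8, 0, 8, 0, 0] -> [16, 0, 0, 0, 0]
row 2: [32, 0, 0, 4, 8] -> [32, 4, 8, 0, 0]
row 3: [0, 64, 4, 2, 64] -> [64, 4, 2, 64, 0]
row 4: [0, 0, 64, 0, 0] -> [64, 0, 0, 0, 0]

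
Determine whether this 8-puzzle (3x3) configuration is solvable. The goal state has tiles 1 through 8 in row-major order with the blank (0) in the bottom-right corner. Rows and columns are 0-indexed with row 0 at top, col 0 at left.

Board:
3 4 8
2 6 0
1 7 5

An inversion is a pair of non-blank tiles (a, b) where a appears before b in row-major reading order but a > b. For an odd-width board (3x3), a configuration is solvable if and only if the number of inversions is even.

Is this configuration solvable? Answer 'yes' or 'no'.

Inversions (pairs i<j in row-major order where tile[i] > tile[j] > 0): 13
13 is odd, so the puzzle is not solvable.

Answer: no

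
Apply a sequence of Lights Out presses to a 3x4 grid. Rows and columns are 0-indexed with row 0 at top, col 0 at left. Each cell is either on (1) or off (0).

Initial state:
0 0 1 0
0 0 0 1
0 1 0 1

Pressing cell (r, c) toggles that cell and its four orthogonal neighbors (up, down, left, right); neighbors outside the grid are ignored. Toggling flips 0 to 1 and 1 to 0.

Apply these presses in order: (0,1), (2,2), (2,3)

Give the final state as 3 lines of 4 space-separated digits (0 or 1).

After press 1 at (0,1):
1 1 0 0
0 1 0 1
0 1 0 1

After press 2 at (2,2):
1 1 0 0
0 1 1 1
0 0 1 0

After press 3 at (2,3):
1 1 0 0
0 1 1 0
0 0 0 1

Answer: 1 1 0 0
0 1 1 0
0 0 0 1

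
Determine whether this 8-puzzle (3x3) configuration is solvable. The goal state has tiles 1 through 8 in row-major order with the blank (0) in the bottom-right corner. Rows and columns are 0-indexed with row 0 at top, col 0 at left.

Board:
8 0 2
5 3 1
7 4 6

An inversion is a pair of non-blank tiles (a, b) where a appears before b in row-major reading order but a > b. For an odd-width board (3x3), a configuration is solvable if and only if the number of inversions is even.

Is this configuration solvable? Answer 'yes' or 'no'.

Answer: yes

Derivation:
Inversions (pairs i<j in row-major order where tile[i] > tile[j] > 0): 14
14 is even, so the puzzle is solvable.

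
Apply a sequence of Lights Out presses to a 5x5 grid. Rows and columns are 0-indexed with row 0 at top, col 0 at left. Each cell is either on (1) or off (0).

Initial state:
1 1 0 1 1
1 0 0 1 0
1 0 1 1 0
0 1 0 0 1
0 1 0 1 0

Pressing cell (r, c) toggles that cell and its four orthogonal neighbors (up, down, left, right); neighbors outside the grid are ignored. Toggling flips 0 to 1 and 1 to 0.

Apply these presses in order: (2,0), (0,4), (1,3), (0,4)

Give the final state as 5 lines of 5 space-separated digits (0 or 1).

After press 1 at (2,0):
1 1 0 1 1
0 0 0 1 0
0 1 1 1 0
1 1 0 0 1
0 1 0 1 0

After press 2 at (0,4):
1 1 0 0 0
0 0 0 1 1
0 1 1 1 0
1 1 0 0 1
0 1 0 1 0

After press 3 at (1,3):
1 1 0 1 0
0 0 1 0 0
0 1 1 0 0
1 1 0 0 1
0 1 0 1 0

After press 4 at (0,4):
1 1 0 0 1
0 0 1 0 1
0 1 1 0 0
1 1 0 0 1
0 1 0 1 0

Answer: 1 1 0 0 1
0 0 1 0 1
0 1 1 0 0
1 1 0 0 1
0 1 0 1 0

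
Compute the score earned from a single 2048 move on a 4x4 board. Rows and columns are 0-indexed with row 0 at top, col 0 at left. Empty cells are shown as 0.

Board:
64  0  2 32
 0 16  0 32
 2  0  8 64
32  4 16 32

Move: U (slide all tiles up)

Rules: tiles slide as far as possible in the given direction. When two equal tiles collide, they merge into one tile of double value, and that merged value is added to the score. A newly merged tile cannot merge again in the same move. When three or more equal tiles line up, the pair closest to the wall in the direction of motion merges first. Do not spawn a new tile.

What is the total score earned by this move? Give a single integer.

Slide up:
col 0: [64, 0, 2, 32] -> [64, 2, 32, 0]  score +0 (running 0)
col 1: [0, 16, 0, 4] -> [16, 4, 0, 0]  score +0 (running 0)
col 2: [2, 0, 8, 16] -> [2, 8, 16, 0]  score +0 (running 0)
col 3: [32, 32, 64, 32] -> [64, 64, 32, 0]  score +64 (running 64)
Board after move:
64 16  2 64
 2  4  8 64
32  0 16 32
 0  0  0  0

Answer: 64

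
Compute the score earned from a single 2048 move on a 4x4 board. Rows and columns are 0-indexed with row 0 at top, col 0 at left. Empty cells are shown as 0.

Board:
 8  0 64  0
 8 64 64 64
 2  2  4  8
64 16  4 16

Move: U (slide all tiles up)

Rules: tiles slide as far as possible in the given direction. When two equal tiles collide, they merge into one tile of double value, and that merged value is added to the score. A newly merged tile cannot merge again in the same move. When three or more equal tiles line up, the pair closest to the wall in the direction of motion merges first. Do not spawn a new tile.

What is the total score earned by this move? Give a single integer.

Answer: 152

Derivation:
Slide up:
col 0: [8, 8, 2, 64] -> [16, 2, 64, 0]  score +16 (running 16)
col 1: [0, 64, 2, 16] -> [64, 2, 16, 0]  score +0 (running 16)
col 2: [64, 64, 4, 4] -> [128, 8, 0, 0]  score +136 (running 152)
col 3: [0, 64, 8, 16] -> [64, 8, 16, 0]  score +0 (running 152)
Board after move:
 16  64 128  64
  2   2   8   8
 64  16   0  16
  0   0   0   0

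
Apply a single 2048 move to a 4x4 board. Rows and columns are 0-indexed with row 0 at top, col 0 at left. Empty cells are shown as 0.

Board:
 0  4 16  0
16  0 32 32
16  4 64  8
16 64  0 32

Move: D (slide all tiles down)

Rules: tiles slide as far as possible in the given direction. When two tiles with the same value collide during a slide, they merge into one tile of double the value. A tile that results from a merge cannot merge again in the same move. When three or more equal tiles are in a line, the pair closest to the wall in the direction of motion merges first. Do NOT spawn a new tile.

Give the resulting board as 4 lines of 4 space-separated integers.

Slide down:
col 0: [0, 16, 16, 16] -> [0, 0, 16, 32]
col 1: [4, 0, 4, 64] -> [0, 0, 8, 64]
col 2: [16, 32, 64, 0] -> [0, 16, 32, 64]
col 3: [0, 32, 8, 32] -> [0, 32, 8, 32]

Answer:  0  0  0  0
 0  0 16 32
16  8 32  8
32 64 64 32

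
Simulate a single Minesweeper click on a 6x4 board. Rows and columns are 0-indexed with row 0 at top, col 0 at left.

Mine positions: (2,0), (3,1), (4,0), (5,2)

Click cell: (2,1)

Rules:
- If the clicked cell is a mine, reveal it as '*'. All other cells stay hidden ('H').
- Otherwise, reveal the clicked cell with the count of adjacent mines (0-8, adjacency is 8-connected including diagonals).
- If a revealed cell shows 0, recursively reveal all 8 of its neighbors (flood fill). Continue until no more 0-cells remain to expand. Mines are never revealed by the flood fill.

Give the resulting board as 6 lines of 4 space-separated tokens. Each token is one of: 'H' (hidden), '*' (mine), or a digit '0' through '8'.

H H H H
H H H H
H 2 H H
H H H H
H H H H
H H H H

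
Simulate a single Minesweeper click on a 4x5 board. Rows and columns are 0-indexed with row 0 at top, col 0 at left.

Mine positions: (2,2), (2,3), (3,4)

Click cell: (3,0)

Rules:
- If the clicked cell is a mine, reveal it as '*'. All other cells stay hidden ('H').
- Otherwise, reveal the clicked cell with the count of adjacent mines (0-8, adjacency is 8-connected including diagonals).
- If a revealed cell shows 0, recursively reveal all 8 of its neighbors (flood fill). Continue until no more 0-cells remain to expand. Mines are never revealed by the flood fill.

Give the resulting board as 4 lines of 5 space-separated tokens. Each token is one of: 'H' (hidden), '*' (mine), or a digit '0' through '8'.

0 0 0 0 0
0 1 2 2 1
0 1 H H H
0 1 H H H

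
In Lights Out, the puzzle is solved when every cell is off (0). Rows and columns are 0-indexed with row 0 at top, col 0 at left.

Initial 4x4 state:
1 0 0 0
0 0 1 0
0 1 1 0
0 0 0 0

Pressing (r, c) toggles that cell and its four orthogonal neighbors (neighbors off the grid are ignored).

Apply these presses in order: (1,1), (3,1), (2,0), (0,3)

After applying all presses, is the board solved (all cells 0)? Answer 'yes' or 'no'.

After press 1 at (1,1):
1 1 0 0
1 1 0 0
0 0 1 0
0 0 0 0

After press 2 at (3,1):
1 1 0 0
1 1 0 0
0 1 1 0
1 1 1 0

After press 3 at (2,0):
1 1 0 0
0 1 0 0
1 0 1 0
0 1 1 0

After press 4 at (0,3):
1 1 1 1
0 1 0 1
1 0 1 0
0 1 1 0

Lights still on: 10

Answer: no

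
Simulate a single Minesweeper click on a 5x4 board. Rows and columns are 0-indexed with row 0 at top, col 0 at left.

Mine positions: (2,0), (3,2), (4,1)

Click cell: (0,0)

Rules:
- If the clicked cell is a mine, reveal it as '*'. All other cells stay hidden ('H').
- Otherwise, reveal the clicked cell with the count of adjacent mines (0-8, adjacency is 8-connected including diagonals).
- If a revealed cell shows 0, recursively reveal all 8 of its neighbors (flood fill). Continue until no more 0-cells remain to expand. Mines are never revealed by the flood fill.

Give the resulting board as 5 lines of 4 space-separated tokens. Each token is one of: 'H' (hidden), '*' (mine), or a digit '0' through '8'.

0 0 0 0
1 1 0 0
H 2 1 1
H H H H
H H H H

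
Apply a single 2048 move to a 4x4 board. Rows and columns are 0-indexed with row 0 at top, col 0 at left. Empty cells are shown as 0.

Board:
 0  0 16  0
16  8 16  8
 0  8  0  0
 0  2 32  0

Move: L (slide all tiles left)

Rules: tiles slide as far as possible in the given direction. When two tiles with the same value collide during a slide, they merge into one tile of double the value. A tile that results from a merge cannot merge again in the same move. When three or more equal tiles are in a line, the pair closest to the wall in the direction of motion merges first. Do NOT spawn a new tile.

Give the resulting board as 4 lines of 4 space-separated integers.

Slide left:
row 0: [0, 0, 16, 0] -> [16, 0, 0, 0]
row 1: [16, 8, 16, 8] -> [16, 8, 16, 8]
row 2: [0, 8, 0, 0] -> [8, 0, 0, 0]
row 3: [0, 2, 32, 0] -> [2, 32, 0, 0]

Answer: 16  0  0  0
16  8 16  8
 8  0  0  0
 2 32  0  0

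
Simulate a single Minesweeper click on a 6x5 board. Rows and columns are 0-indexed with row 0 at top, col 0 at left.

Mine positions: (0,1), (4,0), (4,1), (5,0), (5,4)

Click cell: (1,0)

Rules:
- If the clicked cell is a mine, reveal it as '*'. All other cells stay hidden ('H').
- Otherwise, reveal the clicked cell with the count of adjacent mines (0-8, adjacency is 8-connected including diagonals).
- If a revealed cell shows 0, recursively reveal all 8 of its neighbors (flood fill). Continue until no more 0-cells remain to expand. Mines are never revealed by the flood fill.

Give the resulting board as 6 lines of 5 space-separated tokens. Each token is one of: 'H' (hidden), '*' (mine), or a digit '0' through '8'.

H H H H H
1 H H H H
H H H H H
H H H H H
H H H H H
H H H H H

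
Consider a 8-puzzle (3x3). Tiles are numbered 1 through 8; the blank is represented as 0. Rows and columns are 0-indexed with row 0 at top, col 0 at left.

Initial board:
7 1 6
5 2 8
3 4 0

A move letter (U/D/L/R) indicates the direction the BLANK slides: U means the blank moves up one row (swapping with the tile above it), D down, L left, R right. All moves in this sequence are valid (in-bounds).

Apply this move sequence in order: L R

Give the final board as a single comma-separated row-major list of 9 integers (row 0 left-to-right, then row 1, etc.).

Answer: 7, 1, 6, 5, 2, 8, 3, 4, 0

Derivation:
After move 1 (L):
7 1 6
5 2 8
3 0 4

After move 2 (R):
7 1 6
5 2 8
3 4 0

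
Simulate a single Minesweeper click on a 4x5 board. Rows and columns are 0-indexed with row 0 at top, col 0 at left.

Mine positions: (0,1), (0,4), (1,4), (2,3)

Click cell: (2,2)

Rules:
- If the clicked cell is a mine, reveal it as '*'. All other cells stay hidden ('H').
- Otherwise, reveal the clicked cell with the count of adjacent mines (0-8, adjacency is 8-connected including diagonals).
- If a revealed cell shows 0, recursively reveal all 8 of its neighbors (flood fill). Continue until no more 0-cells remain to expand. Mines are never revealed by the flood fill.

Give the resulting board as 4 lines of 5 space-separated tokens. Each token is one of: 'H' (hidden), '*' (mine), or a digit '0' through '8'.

H H H H H
H H H H H
H H 1 H H
H H H H H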